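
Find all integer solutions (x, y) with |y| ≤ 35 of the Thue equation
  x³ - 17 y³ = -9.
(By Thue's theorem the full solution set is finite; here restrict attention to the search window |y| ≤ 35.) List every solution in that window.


The equation is x³ - 17y³ = -9. For fixed y, x³ = 17·y³ − 9, so a solution requires the RHS to be a perfect cube.
Strategy: iterate y from -35 to 35, compute RHS = 17·y³ − 9, and check whether it is a (positive or negative) perfect cube.
Check small values of y:
  y = 0: RHS = -9 is not a perfect cube.
  y = 1: RHS = 8 = (2)³ ⇒ x = 2 works.
  y = -1: RHS = -26 is not a perfect cube.
  y = 2: RHS = 127 is not a perfect cube.
  y = -2: RHS = -145 is not a perfect cube.
  y = 3: RHS = 450 is not a perfect cube.
  y = -3: RHS = -468 is not a perfect cube.
Continuing the search up to |y| = 35 finds no further solutions beyond those listed.
Collected solutions: (2, 1).

Solutions (with |y| ≤ 35): (2, 1).


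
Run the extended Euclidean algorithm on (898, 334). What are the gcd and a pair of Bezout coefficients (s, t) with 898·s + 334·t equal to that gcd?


Euclidean algorithm on (898, 334) — divide until remainder is 0:
  898 = 2 · 334 + 230
  334 = 1 · 230 + 104
  230 = 2 · 104 + 22
  104 = 4 · 22 + 16
  22 = 1 · 16 + 6
  16 = 2 · 6 + 4
  6 = 1 · 4 + 2
  4 = 2 · 2 + 0
gcd(898, 334) = 2.
Track Bezout coefficients alongside the remainders: start with r₀ = 898 = a·1 + b·0 (s = 1, t = 0) and r₁ = 334 = a·0 + b·1 (s = 0, t = 1); each new remainder r_{k+1} = r_{k-1} − q_k·r_k inherits s_{k+1} = s_{k-1} − q_k·s_k, t_{k+1} = t_{k-1} − q_k·t_k, so r_k = a·s_k + b·t_k at every step:
  q = 2: r = 230, s = 1 − 2·0 = 1, t = 0 − 2·1 = -2  (check: 898·1 + 334·(-2) = 230)
  q = 1: r = 104, s = 0 − 1·1 = -1, t = 1 − 1·(-2) = 3  (check: 898·(-1) + 334·3 = 104)
  q = 2: r = 22, s = 1 − 2·(-1) = 3, t = -2 − 2·3 = -8  (check: 898·3 + 334·(-8) = 22)
  q = 4: r = 16, s = -1 − 4·3 = -13, t = 3 − 4·(-8) = 35  (check: 898·(-13) + 334·35 = 16)
  q = 1: r = 6, s = 3 − 1·(-13) = 16, t = -8 − 1·35 = -43  (check: 898·16 + 334·(-43) = 6)
  q = 2: r = 4, s = -13 − 2·16 = -45, t = 35 − 2·(-43) = 121  (check: 898·(-45) + 334·121 = 4)
  q = 1: r = 2, s = 16 − 1·(-45) = 61, t = -43 − 1·121 = -164  (check: 898·61 + 334·(-164) = 2)
The row with r = 2 (the gcd) gives the Bezout coefficients s = 61, t = -164.
Result: 898 · (61) + 334 · (-164) = 2.

gcd(898, 334) = 2; s = 61, t = -164 (check: 898·61 + 334·(-164) = 2).


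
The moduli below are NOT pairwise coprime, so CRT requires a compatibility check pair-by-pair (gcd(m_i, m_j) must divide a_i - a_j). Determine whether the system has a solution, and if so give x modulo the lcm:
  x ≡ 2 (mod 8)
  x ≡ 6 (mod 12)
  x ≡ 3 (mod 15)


Moduli 8, 12, 15 are not pairwise coprime, so CRT works modulo lcm(m_i) when all pairwise compatibility conditions hold.
Pairwise compatibility: gcd(m_i, m_j) must divide a_i - a_j for every pair.
Merge one congruence at a time:
  Start: x ≡ 2 (mod 8).
  Combine with x ≡ 6 (mod 12): gcd(8, 12) = 4; 6 - 2 = 4, which IS divisible by 4, so compatible.
    Write x = 2 + 8·t and substitute into x ≡ 6 (mod 12): 8·t ≡ 6 − 2 = 4 (mod 12).
    Divide the congruence (and modulus) by g = 4: 2·t ≡ 1 (mod 3).
    The inverse of 2 mod 3 is 2 (since 2·2 = 4 = 1·3 + 1), so t ≡ 2·1 = 2 ≡ 2 (mod 3).
    Then x = 2 + 8·2 = 18, valid modulo lcm(8, 12) = 24: x ≡ 18 (mod 24).
  Combine with x ≡ 3 (mod 15): gcd(24, 15) = 3; 3 - 18 = -15, which IS divisible by 3, so compatible.
    Write x = 18 + 24·t and substitute into x ≡ 3 (mod 15): 24·t ≡ 3 − 18 = -15 (mod 15).
    Divide the congruence (and modulus) by g = 3: 8·t ≡ -5 (mod 5).
    Reduce coefficients mod 5: 3·t ≡ 0 (mod 5).
    The inverse of 3 mod 5 is 2 (since 3·2 = 6 = 1·5 + 1), so t ≡ 2·0 = 0 ≡ 0 (mod 5).
    Then x = 18 + 24·0 = 18, valid modulo lcm(24, 15) = 120: x ≡ 18 (mod 120).
Verify: 18 mod 8 = 2, 18 mod 12 = 6, 18 mod 15 = 3.

x ≡ 18 (mod 120).


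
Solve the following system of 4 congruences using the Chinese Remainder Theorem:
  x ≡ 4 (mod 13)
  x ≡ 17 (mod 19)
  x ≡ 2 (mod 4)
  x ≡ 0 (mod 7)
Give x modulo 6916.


Product of moduli M = 13 · 19 · 4 · 7 = 6916.
Merge one congruence at a time:
  Start: x ≡ 4 (mod 13).
  Combine with x ≡ 17 (mod 19); new modulus lcm = 247.
    Write x = 4 + 13·t and substitute into x ≡ 17 (mod 19): 13·t ≡ 17 − 4 = 13 (mod 19).
    The inverse of 13 mod 19 is 3 (since 13·3 = 39 = 2·19 + 1), so t ≡ 3·13 = 39 ≡ 1 (mod 19).
    Then x = 4 + 13·1 = 17, valid modulo lcm(13, 19) = 247: x ≡ 17 (mod 247).
  Combine with x ≡ 2 (mod 4); new modulus lcm = 988.
    Write x = 17 + 247·t and substitute into x ≡ 2 (mod 4): 247·t ≡ 2 − 17 = -15 (mod 4).
    Reduce coefficients mod 4: 3·t ≡ 1 (mod 4).
    The inverse of 3 mod 4 is 3 (since 3·3 = 9 = 2·4 + 1), so t ≡ 3·1 = 3 ≡ 3 (mod 4).
    Then x = 17 + 247·3 = 758, valid modulo lcm(247, 4) = 988: x ≡ 758 (mod 988).
  Combine with x ≡ 0 (mod 7); new modulus lcm = 6916.
    Write x = 758 + 988·t and substitute into x ≡ 0 (mod 7): 988·t ≡ 0 − 758 = -758 (mod 7).
    Reduce coefficients mod 7: 1·t ≡ 5 (mod 7).
    So t ≡ 5 (mod 7).
    Then x = 758 + 988·5 = 5698, valid modulo lcm(988, 7) = 6916: x ≡ 5698 (mod 6916).
Verify against each original: 5698 mod 13 = 4, 5698 mod 19 = 17, 5698 mod 4 = 2, 5698 mod 7 = 0.

x ≡ 5698 (mod 6916).


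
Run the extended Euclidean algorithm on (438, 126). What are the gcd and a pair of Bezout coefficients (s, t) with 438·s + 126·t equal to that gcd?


Euclidean algorithm on (438, 126) — divide until remainder is 0:
  438 = 3 · 126 + 60
  126 = 2 · 60 + 6
  60 = 10 · 6 + 0
gcd(438, 126) = 6.
Track Bezout coefficients alongside the remainders: start with r₀ = 438 = a·1 + b·0 (s = 1, t = 0) and r₁ = 126 = a·0 + b·1 (s = 0, t = 1); each new remainder r_{k+1} = r_{k-1} − q_k·r_k inherits s_{k+1} = s_{k-1} − q_k·s_k, t_{k+1} = t_{k-1} − q_k·t_k, so r_k = a·s_k + b·t_k at every step:
  q = 3: r = 60, s = 1 − 3·0 = 1, t = 0 − 3·1 = -3  (check: 438·1 + 126·(-3) = 60)
  q = 2: r = 6, s = 0 − 2·1 = -2, t = 1 − 2·(-3) = 7  (check: 438·(-2) + 126·7 = 6)
The row with r = 6 (the gcd) gives the Bezout coefficients s = -2, t = 7.
Result: 438 · (-2) + 126 · (7) = 6.

gcd(438, 126) = 6; s = -2, t = 7 (check: 438·(-2) + 126·7 = 6).


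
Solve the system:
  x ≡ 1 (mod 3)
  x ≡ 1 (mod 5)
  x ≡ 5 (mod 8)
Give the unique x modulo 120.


Moduli 3, 5, 8 are pairwise coprime; by CRT there is a unique solution modulo M = 3 · 5 · 8 = 120.
Solve pairwise, accumulating the modulus:
  Start with x ≡ 1 (mod 3).
  Combine with x ≡ 1 (mod 5): since gcd(3, 5) = 1, we get a unique residue mod 15.
    Write x = 1 + 3·t and substitute into x ≡ 1 (mod 5): 3·t ≡ 1 − 1 = 0 (mod 5).
    The inverse of 3 mod 5 is 2 (since 3·2 = 6 = 1·5 + 1), so t ≡ 2·0 = 0 ≡ 0 (mod 5).
    Then x = 1 + 3·0 = 1, valid modulo lcm(3, 5) = 15: x ≡ 1 (mod 15).
  Combine with x ≡ 5 (mod 8): since gcd(15, 8) = 1, we get a unique residue mod 120.
    Write x = 1 + 15·t and substitute into x ≡ 5 (mod 8): 15·t ≡ 5 − 1 = 4 (mod 8).
    Reduce coefficients mod 8: 7·t ≡ 4 (mod 8).
    The inverse of 7 mod 8 is 7 (since 7·7 = 49 = 6·8 + 1), so t ≡ 7·4 = 28 ≡ 4 (mod 8).
    Then x = 1 + 15·4 = 61, valid modulo lcm(15, 8) = 120: x ≡ 61 (mod 120).
Verify: 61 mod 3 = 1 ✓, 61 mod 5 = 1 ✓, 61 mod 8 = 5 ✓.

x ≡ 61 (mod 120).


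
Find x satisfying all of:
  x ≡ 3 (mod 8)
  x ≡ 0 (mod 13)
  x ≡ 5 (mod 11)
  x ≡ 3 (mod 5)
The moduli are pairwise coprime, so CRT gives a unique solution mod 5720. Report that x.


Product of moduli M = 8 · 13 · 11 · 5 = 5720.
Merge one congruence at a time:
  Start: x ≡ 3 (mod 8).
  Combine with x ≡ 0 (mod 13); new modulus lcm = 104.
    Write x = 3 + 8·t and substitute into x ≡ 0 (mod 13): 8·t ≡ 0 − 3 = -3 (mod 13).
    Reduce coefficients mod 13: 8·t ≡ 10 (mod 13).
    The inverse of 8 mod 13 is 5 (since 8·5 = 40 = 3·13 + 1), so t ≡ 5·10 = 50 ≡ 11 (mod 13).
    Then x = 3 + 8·11 = 91, valid modulo lcm(8, 13) = 104: x ≡ 91 (mod 104).
  Combine with x ≡ 5 (mod 11); new modulus lcm = 1144.
    Write x = 91 + 104·t and substitute into x ≡ 5 (mod 11): 104·t ≡ 5 − 91 = -86 (mod 11).
    Reduce coefficients mod 11: 5·t ≡ 2 (mod 11).
    The inverse of 5 mod 11 is 9 (since 5·9 = 45 = 4·11 + 1), so t ≡ 9·2 = 18 ≡ 7 (mod 11).
    Then x = 91 + 104·7 = 819, valid modulo lcm(104, 11) = 1144: x ≡ 819 (mod 1144).
  Combine with x ≡ 3 (mod 5); new modulus lcm = 5720.
    Write x = 819 + 1144·t and substitute into x ≡ 3 (mod 5): 1144·t ≡ 3 − 819 = -816 (mod 5).
    Reduce coefficients mod 5: 4·t ≡ 4 (mod 5).
    The inverse of 4 mod 5 is 4 (since 4·4 = 16 = 3·5 + 1), so t ≡ 4·4 = 16 ≡ 1 (mod 5).
    Then x = 819 + 1144·1 = 1963, valid modulo lcm(1144, 5) = 5720: x ≡ 1963 (mod 5720).
Verify against each original: 1963 mod 8 = 3, 1963 mod 13 = 0, 1963 mod 11 = 5, 1963 mod 5 = 3.

x ≡ 1963 (mod 5720).


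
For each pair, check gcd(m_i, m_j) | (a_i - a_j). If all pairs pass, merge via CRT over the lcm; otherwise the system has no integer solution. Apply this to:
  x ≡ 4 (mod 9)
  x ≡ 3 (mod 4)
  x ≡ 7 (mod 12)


Moduli 9, 4, 12 are not pairwise coprime, so CRT works modulo lcm(m_i) when all pairwise compatibility conditions hold.
Pairwise compatibility: gcd(m_i, m_j) must divide a_i - a_j for every pair.
Merge one congruence at a time:
  Start: x ≡ 4 (mod 9).
  Combine with x ≡ 3 (mod 4): gcd(9, 4) = 1; 3 - 4 = -1, which IS divisible by 1, so compatible.
    Write x = 4 + 9·t and substitute into x ≡ 3 (mod 4): 9·t ≡ 3 − 4 = -1 (mod 4).
    Reduce coefficients mod 4: 1·t ≡ 3 (mod 4).
    So t ≡ 3 (mod 4).
    Then x = 4 + 9·3 = 31, valid modulo lcm(9, 4) = 36: x ≡ 31 (mod 36).
  Combine with x ≡ 7 (mod 12): gcd(36, 12) = 12; 7 - 31 = -24, which IS divisible by 12, so compatible.
    Write x = 31 + 36·t and substitute into x ≡ 7 (mod 12): 36·t ≡ 7 − 31 = -24 (mod 12).
    Divide the congruence (and modulus) by g = 12: 3·t ≡ -2 (mod 1).
    Modulo 1 every t works; take t = 0.
    Then x = 31 + 36·0 = 31, valid modulo lcm(36, 12) = 36: x ≡ 31 (mod 36).
Verify: 31 mod 9 = 4, 31 mod 4 = 3, 31 mod 12 = 7.

x ≡ 31 (mod 36).


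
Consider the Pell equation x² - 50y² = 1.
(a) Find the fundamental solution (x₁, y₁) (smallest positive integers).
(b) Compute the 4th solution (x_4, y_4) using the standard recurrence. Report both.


Step 1: Find the fundamental solution (x₁, y₁) of x² - 50y² = 1.
  Expand √50 as a continued fraction. a₀ = ⌊√50⌋ = 7; iterate m_{k+1} = d_k·a_k − m_k, d_{k+1} = (50 − m_{k+1}²)/d_k, a_{k+1} = ⌊(a₀ + m_{k+1})/d_{k+1}⌋ (starting m₀ = 0, d₀ = 1), with convergents p_k = a_k·p_{k-1} + p_{k-2}, q_k = a_k·q_{k-1} + q_{k-2} (p₋₁ = 1, q₋₁ = 0):
  k = 0: a₀ = 7; p₀/q₀ = 7/1; p₀² − 50·q₀² = 49 − 50 = -1.
  k = 1: m = 7, d = 1, a = ⌊(7 + 7)/1⌋ = 14; p/q = (14·7 + 1)/(14·1 + 0) = 99/14; p² − 50·q² = 9801 − 9800 = 1.
  The first convergent with p² − 50·q² = 1 gives the fundamental solution (x₁, y₁) = (99, 14).
Step 2: Apply the recurrence (x_{n+1}, y_{n+1}) = (x₁x_n + 50y₁y_n, x₁y_n + y₁x_n) repeatedly.
  From (x_1, y_1) = (99, 14): x_2 = 99·99 + 50·14·14 = 19601; y_2 = 99·14 + 14·99 = 2772.
  From (x_2, y_2) = (19601, 2772): x_3 = 99·19601 + 50·14·2772 = 3880899; y_3 = 99·2772 + 14·19601 = 548842.
  From (x_3, y_3) = (3880899, 548842): x_4 = 99·3880899 + 50·14·548842 = 768398401; y_4 = 99·548842 + 14·3880899 = 108667944.
Step 3: Verify x_4² - 50·y_4² = 590436102659356801 - 590436102659356800 = 1 (should be 1). ✓

(x_1, y_1) = (99, 14); (x_4, y_4) = (768398401, 108667944).


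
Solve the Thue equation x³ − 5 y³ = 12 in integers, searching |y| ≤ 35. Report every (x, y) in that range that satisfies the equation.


The equation is x³ - 5y³ = 12. For fixed y, x³ = 5·y³ + 12, so a solution requires the RHS to be a perfect cube.
Strategy: iterate y from -35 to 35, compute RHS = 5·y³ + 12, and check whether it is a (positive or negative) perfect cube.
Check small values of y:
  y = 0: RHS = 12 is not a perfect cube.
  y = 1: RHS = 17 is not a perfect cube.
  y = -1: RHS = 7 is not a perfect cube.
  y = 2: RHS = 52 is not a perfect cube.
  y = -2: RHS = -28 is not a perfect cube.
  y = 3: RHS = 147 is not a perfect cube.
  y = -3: RHS = -123 is not a perfect cube.
Continuing the search up to |y| = 35 finds no solutions either.
No (x, y) in the scanned range satisfies the equation.

No integer solutions with |y| ≤ 35.


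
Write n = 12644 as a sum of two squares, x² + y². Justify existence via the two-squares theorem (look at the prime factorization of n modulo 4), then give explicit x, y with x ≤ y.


Step 1: Factor n = 12644 = 2^2 · 29 · 109.
Step 2: Check the mod-4 condition on each prime factor: 2 = 2 (special); 29 ≡ 1 (mod 4), exponent 1; 109 ≡ 1 (mod 4), exponent 1.
All primes ≡ 3 (mod 4) appear to even exponent (or don't appear), so by the two-squares theorem n IS expressible as a sum of two squares.
Step 3: Build a representation. Group n = k² · m with k = 2 and m = 29 · 109 = 3161 (a product of primes ≡ 1 (mod 4)); a representation of m scales to one of n via (k·x)² + (k·y)² = k²(x² + y²). Each prime p ≡ 1 (mod 4) is itself a sum of two squares; find a² by testing p − a² for a perfect square:
  29: 29 − 1² = 28, 29 − 2² = 25 = 5² ⇒ 29 = 2² + 5².
  109: 109 − 1² = 108, 109 − 2² = 105, 109 − 3² = 100 = 10² ⇒ 109 = 3² + 10².
  Combine using the Brahmagupta–Fibonacci identity (a² + b²)(c² + d²) = (ac − bd)² + (ad + bc)² = (ac + bd)² + (ad − bc)²:
  29 · 109 = 3161: from (2² + 5²)(3² + 10²), take (2·3 − 5·10, 2·10 + 5·3) = (6 − 50, 20 + 15) = (-44, 35); dropping signs (only squares matter) gives (44, 35); check 44² + 35² = 1936 + 1225 = 3161 ✓.
  Scale by k = 2: (2·44, 2·35) = (88, 70).
Step 4: Order so x ≤ y and verify: 70² + 88² = 4900 + 7744 = 12644 = n. ✓

n = 12644 = 70² + 88² (one valid representation with x ≤ y).


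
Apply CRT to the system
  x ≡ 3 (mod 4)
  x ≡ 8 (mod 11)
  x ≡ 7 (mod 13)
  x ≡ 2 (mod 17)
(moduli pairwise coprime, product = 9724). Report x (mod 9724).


Product of moduli M = 4 · 11 · 13 · 17 = 9724.
Merge one congruence at a time:
  Start: x ≡ 3 (mod 4).
  Combine with x ≡ 8 (mod 11); new modulus lcm = 44.
    Write x = 3 + 4·t and substitute into x ≡ 8 (mod 11): 4·t ≡ 8 − 3 = 5 (mod 11).
    The inverse of 4 mod 11 is 3 (since 4·3 = 12 = 1·11 + 1), so t ≡ 3·5 = 15 ≡ 4 (mod 11).
    Then x = 3 + 4·4 = 19, valid modulo lcm(4, 11) = 44: x ≡ 19 (mod 44).
  Combine with x ≡ 7 (mod 13); new modulus lcm = 572.
    Write x = 19 + 44·t and substitute into x ≡ 7 (mod 13): 44·t ≡ 7 − 19 = -12 (mod 13).
    Reduce coefficients mod 13: 5·t ≡ 1 (mod 13).
    The inverse of 5 mod 13 is 8 (since 5·8 = 40 = 3·13 + 1), so t ≡ 8·1 = 8 ≡ 8 (mod 13).
    Then x = 19 + 44·8 = 371, valid modulo lcm(44, 13) = 572: x ≡ 371 (mod 572).
  Combine with x ≡ 2 (mod 17); new modulus lcm = 9724.
    Write x = 371 + 572·t and substitute into x ≡ 2 (mod 17): 572·t ≡ 2 − 371 = -369 (mod 17).
    Reduce coefficients mod 17: 11·t ≡ 5 (mod 17).
    The inverse of 11 mod 17 is 14 (since 11·14 = 154 = 9·17 + 1), so t ≡ 14·5 = 70 ≡ 2 (mod 17).
    Then x = 371 + 572·2 = 1515, valid modulo lcm(572, 17) = 9724: x ≡ 1515 (mod 9724).
Verify against each original: 1515 mod 4 = 3, 1515 mod 11 = 8, 1515 mod 13 = 7, 1515 mod 17 = 2.

x ≡ 1515 (mod 9724).


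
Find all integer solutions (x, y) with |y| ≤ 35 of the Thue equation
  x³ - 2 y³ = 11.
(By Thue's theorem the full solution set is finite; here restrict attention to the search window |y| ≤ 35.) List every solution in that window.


The equation is x³ - 2y³ = 11. For fixed y, x³ = 2·y³ + 11, so a solution requires the RHS to be a perfect cube.
Strategy: iterate y from -35 to 35, compute RHS = 2·y³ + 11, and check whether it is a (positive or negative) perfect cube.
Check small values of y:
  y = 0: RHS = 11 is not a perfect cube.
  y = 1: RHS = 13 is not a perfect cube.
  y = -1: RHS = 9 is not a perfect cube.
  y = 2: RHS = 27 = (3)³ ⇒ x = 3 works.
  y = -2: RHS = -5 is not a perfect cube.
  y = 3: RHS = 65 is not a perfect cube.
  y = -3: RHS = -43 is not a perfect cube.
Continuing the search up to |y| = 35 finds no further solutions beyond those listed.
Collected solutions: (3, 2).

Solutions (with |y| ≤ 35): (3, 2).


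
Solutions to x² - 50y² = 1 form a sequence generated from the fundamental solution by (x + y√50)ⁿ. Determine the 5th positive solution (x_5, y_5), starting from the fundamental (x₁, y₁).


Step 1: Find the fundamental solution (x₁, y₁) of x² - 50y² = 1.
  Expand √50 as a continued fraction. a₀ = ⌊√50⌋ = 7; iterate m_{k+1} = d_k·a_k − m_k, d_{k+1} = (50 − m_{k+1}²)/d_k, a_{k+1} = ⌊(a₀ + m_{k+1})/d_{k+1}⌋ (starting m₀ = 0, d₀ = 1), with convergents p_k = a_k·p_{k-1} + p_{k-2}, q_k = a_k·q_{k-1} + q_{k-2} (p₋₁ = 1, q₋₁ = 0):
  k = 0: a₀ = 7; p₀/q₀ = 7/1; p₀² − 50·q₀² = 49 − 50 = -1.
  k = 1: m = 7, d = 1, a = ⌊(7 + 7)/1⌋ = 14; p/q = (14·7 + 1)/(14·1 + 0) = 99/14; p² − 50·q² = 9801 − 9800 = 1.
  The first convergent with p² − 50·q² = 1 gives the fundamental solution (x₁, y₁) = (99, 14).
Step 2: Apply the recurrence (x_{n+1}, y_{n+1}) = (x₁x_n + 50y₁y_n, x₁y_n + y₁x_n) repeatedly.
  From (x_1, y_1) = (99, 14): x_2 = 99·99 + 50·14·14 = 19601; y_2 = 99·14 + 14·99 = 2772.
  From (x_2, y_2) = (19601, 2772): x_3 = 99·19601 + 50·14·2772 = 3880899; y_3 = 99·2772 + 14·19601 = 548842.
  From (x_3, y_3) = (3880899, 548842): x_4 = 99·3880899 + 50·14·548842 = 768398401; y_4 = 99·548842 + 14·3880899 = 108667944.
  From (x_4, y_4) = (768398401, 108667944): x_5 = 99·768398401 + 50·14·108667944 = 152139002499; y_5 = 99·108667944 + 14·768398401 = 21515704070.
Step 3: Verify x_5² - 50·y_5² = 23146276081390728245001 - 23146276081390728245000 = 1 (should be 1). ✓

(x_1, y_1) = (99, 14); (x_5, y_5) = (152139002499, 21515704070).


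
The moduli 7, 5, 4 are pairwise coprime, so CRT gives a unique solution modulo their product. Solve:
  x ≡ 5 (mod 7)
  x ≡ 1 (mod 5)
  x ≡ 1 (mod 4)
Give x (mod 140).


Moduli 7, 5, 4 are pairwise coprime; by CRT there is a unique solution modulo M = 7 · 5 · 4 = 140.
Solve pairwise, accumulating the modulus:
  Start with x ≡ 5 (mod 7).
  Combine with x ≡ 1 (mod 5): since gcd(7, 5) = 1, we get a unique residue mod 35.
    Write x = 5 + 7·t and substitute into x ≡ 1 (mod 5): 7·t ≡ 1 − 5 = -4 (mod 5).
    Reduce coefficients mod 5: 2·t ≡ 1 (mod 5).
    The inverse of 2 mod 5 is 3 (since 2·3 = 6 = 1·5 + 1), so t ≡ 3·1 = 3 ≡ 3 (mod 5).
    Then x = 5 + 7·3 = 26, valid modulo lcm(7, 5) = 35: x ≡ 26 (mod 35).
  Combine with x ≡ 1 (mod 4): since gcd(35, 4) = 1, we get a unique residue mod 140.
    Write x = 26 + 35·t and substitute into x ≡ 1 (mod 4): 35·t ≡ 1 − 26 = -25 (mod 4).
    Reduce coefficients mod 4: 3·t ≡ 3 (mod 4).
    The inverse of 3 mod 4 is 3 (since 3·3 = 9 = 2·4 + 1), so t ≡ 3·3 = 9 ≡ 1 (mod 4).
    Then x = 26 + 35·1 = 61, valid modulo lcm(35, 4) = 140: x ≡ 61 (mod 140).
Verify: 61 mod 7 = 5 ✓, 61 mod 5 = 1 ✓, 61 mod 4 = 1 ✓.

x ≡ 61 (mod 140).


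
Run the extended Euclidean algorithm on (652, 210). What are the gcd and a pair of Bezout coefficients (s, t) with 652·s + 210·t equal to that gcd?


Euclidean algorithm on (652, 210) — divide until remainder is 0:
  652 = 3 · 210 + 22
  210 = 9 · 22 + 12
  22 = 1 · 12 + 10
  12 = 1 · 10 + 2
  10 = 5 · 2 + 0
gcd(652, 210) = 2.
Track Bezout coefficients alongside the remainders: start with r₀ = 652 = a·1 + b·0 (s = 1, t = 0) and r₁ = 210 = a·0 + b·1 (s = 0, t = 1); each new remainder r_{k+1} = r_{k-1} − q_k·r_k inherits s_{k+1} = s_{k-1} − q_k·s_k, t_{k+1} = t_{k-1} − q_k·t_k, so r_k = a·s_k + b·t_k at every step:
  q = 3: r = 22, s = 1 − 3·0 = 1, t = 0 − 3·1 = -3  (check: 652·1 + 210·(-3) = 22)
  q = 9: r = 12, s = 0 − 9·1 = -9, t = 1 − 9·(-3) = 28  (check: 652·(-9) + 210·28 = 12)
  q = 1: r = 10, s = 1 − 1·(-9) = 10, t = -3 − 1·28 = -31  (check: 652·10 + 210·(-31) = 10)
  q = 1: r = 2, s = -9 − 1·10 = -19, t = 28 − 1·(-31) = 59  (check: 652·(-19) + 210·59 = 2)
The row with r = 2 (the gcd) gives the Bezout coefficients s = -19, t = 59.
Result: 652 · (-19) + 210 · (59) = 2.

gcd(652, 210) = 2; s = -19, t = 59 (check: 652·(-19) + 210·59 = 2).


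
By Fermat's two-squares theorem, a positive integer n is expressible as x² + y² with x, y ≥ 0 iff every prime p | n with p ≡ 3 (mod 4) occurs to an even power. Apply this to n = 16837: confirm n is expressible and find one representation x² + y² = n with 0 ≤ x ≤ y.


Step 1: Factor n = 16837 = 113 · 149.
Step 2: Check the mod-4 condition on each prime factor: 113 ≡ 1 (mod 4), exponent 1; 149 ≡ 1 (mod 4), exponent 1.
All primes ≡ 3 (mod 4) appear to even exponent (or don't appear), so by the two-squares theorem n IS expressible as a sum of two squares.
Step 3: Build a representation. Here n = 113 · 149 is a product of primes ≡ 1 (mod 4). Each prime p ≡ 1 (mod 4) is itself a sum of two squares; find a² by testing p − a² for a perfect square:
  113: 113 − 1² = 112, 113 − 2² = 109, 113 − 3² = 104, 113 − 4² = 97, 113 − 5² = 88, 113 − 6² = 77, 113 − 7² = 64 = 8² ⇒ 113 = 7² + 8².
  149: 149 − 1² = 148, 149 − 2² = 145, 149 − 3² = 140, 149 − 4² = 133, 149 − 5² = 124, 149 − 6² = 113, 149 − 7² = 100 = 10² ⇒ 149 = 7² + 10².
  Combine using the Brahmagupta–Fibonacci identity (a² + b²)(c² + d²) = (ac − bd)² + (ad + bc)² = (ac + bd)² + (ad − bc)²:
  113 · 149 = 16837: from (7² + 8²)(7² + 10²), take (7·7 − 8·10, 7·10 + 8·7) = (49 − 80, 70 + 56) = (-31, 126); dropping signs (only squares matter) gives (31, 126); check 31² + 126² = 961 + 15876 = 16837 ✓.
Step 4: Order so x ≤ y and verify: 31² + 126² = 961 + 15876 = 16837 = n. ✓

n = 16837 = 31² + 126² (one valid representation with x ≤ y).


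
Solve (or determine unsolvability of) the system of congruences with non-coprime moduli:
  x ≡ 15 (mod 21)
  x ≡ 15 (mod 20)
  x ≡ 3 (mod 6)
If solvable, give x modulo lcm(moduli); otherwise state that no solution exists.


Moduli 21, 20, 6 are not pairwise coprime, so CRT works modulo lcm(m_i) when all pairwise compatibility conditions hold.
Pairwise compatibility: gcd(m_i, m_j) must divide a_i - a_j for every pair.
Merge one congruence at a time:
  Start: x ≡ 15 (mod 21).
  Combine with x ≡ 15 (mod 20): gcd(21, 20) = 1; 15 - 15 = 0, which IS divisible by 1, so compatible.
    Write x = 15 + 21·t and substitute into x ≡ 15 (mod 20): 21·t ≡ 15 − 15 = 0 (mod 20).
    Reduce coefficients mod 20: 1·t ≡ 0 (mod 20).
    So t ≡ 0 (mod 20).
    Then x = 15 + 21·0 = 15, valid modulo lcm(21, 20) = 420: x ≡ 15 (mod 420).
  Combine with x ≡ 3 (mod 6): gcd(420, 6) = 6; 3 - 15 = -12, which IS divisible by 6, so compatible.
    Write x = 15 + 420·t and substitute into x ≡ 3 (mod 6): 420·t ≡ 3 − 15 = -12 (mod 6).
    Divide the congruence (and modulus) by g = 6: 70·t ≡ -2 (mod 1).
    Modulo 1 every t works; take t = 0.
    Then x = 15 + 420·0 = 15, valid modulo lcm(420, 6) = 420: x ≡ 15 (mod 420).
Verify: 15 mod 21 = 15, 15 mod 20 = 15, 15 mod 6 = 3.

x ≡ 15 (mod 420).


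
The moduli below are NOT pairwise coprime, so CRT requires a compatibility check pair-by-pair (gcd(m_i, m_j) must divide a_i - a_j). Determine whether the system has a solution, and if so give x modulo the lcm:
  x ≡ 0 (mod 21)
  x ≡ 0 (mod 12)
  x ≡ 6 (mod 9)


Moduli 21, 12, 9 are not pairwise coprime, so CRT works modulo lcm(m_i) when all pairwise compatibility conditions hold.
Pairwise compatibility: gcd(m_i, m_j) must divide a_i - a_j for every pair.
Merge one congruence at a time:
  Start: x ≡ 0 (mod 21).
  Combine with x ≡ 0 (mod 12): gcd(21, 12) = 3; 0 - 0 = 0, which IS divisible by 3, so compatible.
    Write x = 0 + 21·t and substitute into x ≡ 0 (mod 12): 21·t ≡ 0 − 0 = 0 (mod 12).
    Divide the congruence (and modulus) by g = 3: 7·t ≡ 0 (mod 4).
    Reduce coefficients mod 4: 3·t ≡ 0 (mod 4).
    The inverse of 3 mod 4 is 3 (since 3·3 = 9 = 2·4 + 1), so t ≡ 3·0 = 0 ≡ 0 (mod 4).
    Then x = 0 + 21·0 = 0, valid modulo lcm(21, 12) = 84: x ≡ 0 (mod 84).
  Combine with x ≡ 6 (mod 9): gcd(84, 9) = 3; 6 - 0 = 6, which IS divisible by 3, so compatible.
    Write x = 0 + 84·t and substitute into x ≡ 6 (mod 9): 84·t ≡ 6 − 0 = 6 (mod 9).
    Divide the congruence (and modulus) by g = 3: 28·t ≡ 2 (mod 3).
    Reduce coefficients mod 3: 1·t ≡ 2 (mod 3).
    So t ≡ 2 (mod 3).
    Then x = 0 + 84·2 = 168, valid modulo lcm(84, 9) = 252: x ≡ 168 (mod 252).
Verify: 168 mod 21 = 0, 168 mod 12 = 0, 168 mod 9 = 6.

x ≡ 168 (mod 252).


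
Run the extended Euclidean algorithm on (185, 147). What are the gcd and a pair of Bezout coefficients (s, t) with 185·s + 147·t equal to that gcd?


Euclidean algorithm on (185, 147) — divide until remainder is 0:
  185 = 1 · 147 + 38
  147 = 3 · 38 + 33
  38 = 1 · 33 + 5
  33 = 6 · 5 + 3
  5 = 1 · 3 + 2
  3 = 1 · 2 + 1
  2 = 2 · 1 + 0
gcd(185, 147) = 1.
Track Bezout coefficients alongside the remainders: start with r₀ = 185 = a·1 + b·0 (s = 1, t = 0) and r₁ = 147 = a·0 + b·1 (s = 0, t = 1); each new remainder r_{k+1} = r_{k-1} − q_k·r_k inherits s_{k+1} = s_{k-1} − q_k·s_k, t_{k+1} = t_{k-1} − q_k·t_k, so r_k = a·s_k + b·t_k at every step:
  q = 1: r = 38, s = 1 − 1·0 = 1, t = 0 − 1·1 = -1  (check: 185·1 + 147·(-1) = 38)
  q = 3: r = 33, s = 0 − 3·1 = -3, t = 1 − 3·(-1) = 4  (check: 185·(-3) + 147·4 = 33)
  q = 1: r = 5, s = 1 − 1·(-3) = 4, t = -1 − 1·4 = -5  (check: 185·4 + 147·(-5) = 5)
  q = 6: r = 3, s = -3 − 6·4 = -27, t = 4 − 6·(-5) = 34  (check: 185·(-27) + 147·34 = 3)
  q = 1: r = 2, s = 4 − 1·(-27) = 31, t = -5 − 1·34 = -39  (check: 185·31 + 147·(-39) = 2)
  q = 1: r = 1, s = -27 − 1·31 = -58, t = 34 − 1·(-39) = 73  (check: 185·(-58) + 147·73 = 1)
The row with r = 1 (the gcd) gives the Bezout coefficients s = -58, t = 73.
Result: 185 · (-58) + 147 · (73) = 1.

gcd(185, 147) = 1; s = -58, t = 73 (check: 185·(-58) + 147·73 = 1).


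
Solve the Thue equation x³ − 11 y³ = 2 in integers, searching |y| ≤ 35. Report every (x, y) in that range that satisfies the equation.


The equation is x³ - 11y³ = 2. For fixed y, x³ = 11·y³ + 2, so a solution requires the RHS to be a perfect cube.
Strategy: iterate y from -35 to 35, compute RHS = 11·y³ + 2, and check whether it is a (positive or negative) perfect cube.
Check small values of y:
  y = 0: RHS = 2 is not a perfect cube.
  y = 1: RHS = 13 is not a perfect cube.
  y = -1: RHS = -9 is not a perfect cube.
  y = 2: RHS = 90 is not a perfect cube.
  y = -2: RHS = -86 is not a perfect cube.
  y = 3: RHS = 299 is not a perfect cube.
  y = -3: RHS = -295 is not a perfect cube.
Continuing the search up to |y| = 35 finds no solutions either.
No (x, y) in the scanned range satisfies the equation.

No integer solutions with |y| ≤ 35.


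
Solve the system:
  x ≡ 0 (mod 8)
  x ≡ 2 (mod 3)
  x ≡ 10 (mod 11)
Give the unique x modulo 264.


Moduli 8, 3, 11 are pairwise coprime; by CRT there is a unique solution modulo M = 8 · 3 · 11 = 264.
Solve pairwise, accumulating the modulus:
  Start with x ≡ 0 (mod 8).
  Combine with x ≡ 2 (mod 3): since gcd(8, 3) = 1, we get a unique residue mod 24.
    Write x = 0 + 8·t and substitute into x ≡ 2 (mod 3): 8·t ≡ 2 − 0 = 2 (mod 3).
    Reduce coefficients mod 3: 2·t ≡ 2 (mod 3).
    The inverse of 2 mod 3 is 2 (since 2·2 = 4 = 1·3 + 1), so t ≡ 2·2 = 4 ≡ 1 (mod 3).
    Then x = 0 + 8·1 = 8, valid modulo lcm(8, 3) = 24: x ≡ 8 (mod 24).
  Combine with x ≡ 10 (mod 11): since gcd(24, 11) = 1, we get a unique residue mod 264.
    Write x = 8 + 24·t and substitute into x ≡ 10 (mod 11): 24·t ≡ 10 − 8 = 2 (mod 11).
    Reduce coefficients mod 11: 2·t ≡ 2 (mod 11).
    The inverse of 2 mod 11 is 6 (since 2·6 = 12 = 1·11 + 1), so t ≡ 6·2 = 12 ≡ 1 (mod 11).
    Then x = 8 + 24·1 = 32, valid modulo lcm(24, 11) = 264: x ≡ 32 (mod 264).
Verify: 32 mod 8 = 0 ✓, 32 mod 3 = 2 ✓, 32 mod 11 = 10 ✓.

x ≡ 32 (mod 264).


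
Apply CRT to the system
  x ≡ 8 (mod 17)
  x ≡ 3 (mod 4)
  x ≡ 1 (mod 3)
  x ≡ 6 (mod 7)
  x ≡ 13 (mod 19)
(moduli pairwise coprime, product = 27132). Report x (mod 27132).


Product of moduli M = 17 · 4 · 3 · 7 · 19 = 27132.
Merge one congruence at a time:
  Start: x ≡ 8 (mod 17).
  Combine with x ≡ 3 (mod 4); new modulus lcm = 68.
    Write x = 8 + 17·t and substitute into x ≡ 3 (mod 4): 17·t ≡ 3 − 8 = -5 (mod 4).
    Reduce coefficients mod 4: 1·t ≡ 3 (mod 4).
    So t ≡ 3 (mod 4).
    Then x = 8 + 17·3 = 59, valid modulo lcm(17, 4) = 68: x ≡ 59 (mod 68).
  Combine with x ≡ 1 (mod 3); new modulus lcm = 204.
    Write x = 59 + 68·t and substitute into x ≡ 1 (mod 3): 68·t ≡ 1 − 59 = -58 (mod 3).
    Reduce coefficients mod 3: 2·t ≡ 2 (mod 3).
    The inverse of 2 mod 3 is 2 (since 2·2 = 4 = 1·3 + 1), so t ≡ 2·2 = 4 ≡ 1 (mod 3).
    Then x = 59 + 68·1 = 127, valid modulo lcm(68, 3) = 204: x ≡ 127 (mod 204).
  Combine with x ≡ 6 (mod 7); new modulus lcm = 1428.
    Write x = 127 + 204·t and substitute into x ≡ 6 (mod 7): 204·t ≡ 6 − 127 = -121 (mod 7).
    Reduce coefficients mod 7: 1·t ≡ 5 (mod 7).
    So t ≡ 5 (mod 7).
    Then x = 127 + 204·5 = 1147, valid modulo lcm(204, 7) = 1428: x ≡ 1147 (mod 1428).
  Combine with x ≡ 13 (mod 19); new modulus lcm = 27132.
    Write x = 1147 + 1428·t and substitute into x ≡ 13 (mod 19): 1428·t ≡ 13 − 1147 = -1134 (mod 19).
    Reduce coefficients mod 19: 3·t ≡ 6 (mod 19).
    The inverse of 3 mod 19 is 13 (since 3·13 = 39 = 2·19 + 1), so t ≡ 13·6 = 78 ≡ 2 (mod 19).
    Then x = 1147 + 1428·2 = 4003, valid modulo lcm(1428, 19) = 27132: x ≡ 4003 (mod 27132).
Verify against each original: 4003 mod 17 = 8, 4003 mod 4 = 3, 4003 mod 3 = 1, 4003 mod 7 = 6, 4003 mod 19 = 13.

x ≡ 4003 (mod 27132).


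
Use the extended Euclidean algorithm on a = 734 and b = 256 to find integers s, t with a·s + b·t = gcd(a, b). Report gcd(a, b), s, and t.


Euclidean algorithm on (734, 256) — divide until remainder is 0:
  734 = 2 · 256 + 222
  256 = 1 · 222 + 34
  222 = 6 · 34 + 18
  34 = 1 · 18 + 16
  18 = 1 · 16 + 2
  16 = 8 · 2 + 0
gcd(734, 256) = 2.
Track Bezout coefficients alongside the remainders: start with r₀ = 734 = a·1 + b·0 (s = 1, t = 0) and r₁ = 256 = a·0 + b·1 (s = 0, t = 1); each new remainder r_{k+1} = r_{k-1} − q_k·r_k inherits s_{k+1} = s_{k-1} − q_k·s_k, t_{k+1} = t_{k-1} − q_k·t_k, so r_k = a·s_k + b·t_k at every step:
  q = 2: r = 222, s = 1 − 2·0 = 1, t = 0 − 2·1 = -2  (check: 734·1 + 256·(-2) = 222)
  q = 1: r = 34, s = 0 − 1·1 = -1, t = 1 − 1·(-2) = 3  (check: 734·(-1) + 256·3 = 34)
  q = 6: r = 18, s = 1 − 6·(-1) = 7, t = -2 − 6·3 = -20  (check: 734·7 + 256·(-20) = 18)
  q = 1: r = 16, s = -1 − 1·7 = -8, t = 3 − 1·(-20) = 23  (check: 734·(-8) + 256·23 = 16)
  q = 1: r = 2, s = 7 − 1·(-8) = 15, t = -20 − 1·23 = -43  (check: 734·15 + 256·(-43) = 2)
The row with r = 2 (the gcd) gives the Bezout coefficients s = 15, t = -43.
Result: 734 · (15) + 256 · (-43) = 2.

gcd(734, 256) = 2; s = 15, t = -43 (check: 734·15 + 256·(-43) = 2).


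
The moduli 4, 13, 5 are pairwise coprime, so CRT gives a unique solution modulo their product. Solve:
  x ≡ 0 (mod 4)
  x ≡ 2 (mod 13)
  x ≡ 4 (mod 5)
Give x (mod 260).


Moduli 4, 13, 5 are pairwise coprime; by CRT there is a unique solution modulo M = 4 · 13 · 5 = 260.
Solve pairwise, accumulating the modulus:
  Start with x ≡ 0 (mod 4).
  Combine with x ≡ 2 (mod 13): since gcd(4, 13) = 1, we get a unique residue mod 52.
    Write x = 0 + 4·t and substitute into x ≡ 2 (mod 13): 4·t ≡ 2 − 0 = 2 (mod 13).
    The inverse of 4 mod 13 is 10 (since 4·10 = 40 = 3·13 + 1), so t ≡ 10·2 = 20 ≡ 7 (mod 13).
    Then x = 0 + 4·7 = 28, valid modulo lcm(4, 13) = 52: x ≡ 28 (mod 52).
  Combine with x ≡ 4 (mod 5): since gcd(52, 5) = 1, we get a unique residue mod 260.
    Write x = 28 + 52·t and substitute into x ≡ 4 (mod 5): 52·t ≡ 4 − 28 = -24 (mod 5).
    Reduce coefficients mod 5: 2·t ≡ 1 (mod 5).
    The inverse of 2 mod 5 is 3 (since 2·3 = 6 = 1·5 + 1), so t ≡ 3·1 = 3 ≡ 3 (mod 5).
    Then x = 28 + 52·3 = 184, valid modulo lcm(52, 5) = 260: x ≡ 184 (mod 260).
Verify: 184 mod 4 = 0 ✓, 184 mod 13 = 2 ✓, 184 mod 5 = 4 ✓.

x ≡ 184 (mod 260).


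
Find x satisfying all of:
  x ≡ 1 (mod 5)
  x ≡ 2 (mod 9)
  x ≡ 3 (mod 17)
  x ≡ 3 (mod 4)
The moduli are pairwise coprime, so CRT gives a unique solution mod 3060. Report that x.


Product of moduli M = 5 · 9 · 17 · 4 = 3060.
Merge one congruence at a time:
  Start: x ≡ 1 (mod 5).
  Combine with x ≡ 2 (mod 9); new modulus lcm = 45.
    Write x = 1 + 5·t and substitute into x ≡ 2 (mod 9): 5·t ≡ 2 − 1 = 1 (mod 9).
    The inverse of 5 mod 9 is 2 (since 5·2 = 10 = 1·9 + 1), so t ≡ 2·1 = 2 ≡ 2 (mod 9).
    Then x = 1 + 5·2 = 11, valid modulo lcm(5, 9) = 45: x ≡ 11 (mod 45).
  Combine with x ≡ 3 (mod 17); new modulus lcm = 765.
    Write x = 11 + 45·t and substitute into x ≡ 3 (mod 17): 45·t ≡ 3 − 11 = -8 (mod 17).
    Reduce coefficients mod 17: 11·t ≡ 9 (mod 17).
    The inverse of 11 mod 17 is 14 (since 11·14 = 154 = 9·17 + 1), so t ≡ 14·9 = 126 ≡ 7 (mod 17).
    Then x = 11 + 45·7 = 326, valid modulo lcm(45, 17) = 765: x ≡ 326 (mod 765).
  Combine with x ≡ 3 (mod 4); new modulus lcm = 3060.
    Write x = 326 + 765·t and substitute into x ≡ 3 (mod 4): 765·t ≡ 3 − 326 = -323 (mod 4).
    Reduce coefficients mod 4: 1·t ≡ 1 (mod 4).
    So t ≡ 1 (mod 4).
    Then x = 326 + 765·1 = 1091, valid modulo lcm(765, 4) = 3060: x ≡ 1091 (mod 3060).
Verify against each original: 1091 mod 5 = 1, 1091 mod 9 = 2, 1091 mod 17 = 3, 1091 mod 4 = 3.

x ≡ 1091 (mod 3060).


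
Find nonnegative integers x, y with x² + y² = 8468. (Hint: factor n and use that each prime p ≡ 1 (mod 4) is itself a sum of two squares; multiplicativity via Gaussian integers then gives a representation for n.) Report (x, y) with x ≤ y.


Step 1: Factor n = 8468 = 2^2 · 29 · 73.
Step 2: Check the mod-4 condition on each prime factor: 2 = 2 (special); 29 ≡ 1 (mod 4), exponent 1; 73 ≡ 1 (mod 4), exponent 1.
All primes ≡ 3 (mod 4) appear to even exponent (or don't appear), so by the two-squares theorem n IS expressible as a sum of two squares.
Step 3: Build a representation. Group n = k² · m with k = 2 and m = 29 · 73 = 2117 (a product of primes ≡ 1 (mod 4)); a representation of m scales to one of n via (k·x)² + (k·y)² = k²(x² + y²). Each prime p ≡ 1 (mod 4) is itself a sum of two squares; find a² by testing p − a² for a perfect square:
  29: 29 − 1² = 28, 29 − 2² = 25 = 5² ⇒ 29 = 2² + 5².
  73: 73 − 1² = 72, 73 − 2² = 69, 73 − 3² = 64 = 8² ⇒ 73 = 3² + 8².
  Combine using the Brahmagupta–Fibonacci identity (a² + b²)(c² + d²) = (ac − bd)² + (ad + bc)² = (ac + bd)² + (ad − bc)²:
  29 · 73 = 2117: from (2² + 5²)(3² + 8²), take (2·3 − 5·8, 2·8 + 5·3) = (6 − 40, 16 + 15) = (-34, 31); dropping signs (only squares matter) gives (34, 31); check 34² + 31² = 1156 + 961 = 2117 ✓.
  Scale by k = 2: (2·34, 2·31) = (68, 62).
Step 4: Order so x ≤ y and verify: 62² + 68² = 3844 + 4624 = 8468 = n. ✓

n = 8468 = 62² + 68² (one valid representation with x ≤ y).


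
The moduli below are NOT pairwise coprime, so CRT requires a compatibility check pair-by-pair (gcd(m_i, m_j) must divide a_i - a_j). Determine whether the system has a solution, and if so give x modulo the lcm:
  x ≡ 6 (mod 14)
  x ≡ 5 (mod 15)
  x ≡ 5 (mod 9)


Moduli 14, 15, 9 are not pairwise coprime, so CRT works modulo lcm(m_i) when all pairwise compatibility conditions hold.
Pairwise compatibility: gcd(m_i, m_j) must divide a_i - a_j for every pair.
Merge one congruence at a time:
  Start: x ≡ 6 (mod 14).
  Combine with x ≡ 5 (mod 15): gcd(14, 15) = 1; 5 - 6 = -1, which IS divisible by 1, so compatible.
    Write x = 6 + 14·t and substitute into x ≡ 5 (mod 15): 14·t ≡ 5 − 6 = -1 (mod 15).
    Reduce coefficients mod 15: 14·t ≡ 14 (mod 15).
    The inverse of 14 mod 15 is 14 (since 14·14 = 196 = 13·15 + 1), so t ≡ 14·14 = 196 ≡ 1 (mod 15).
    Then x = 6 + 14·1 = 20, valid modulo lcm(14, 15) = 210: x ≡ 20 (mod 210).
  Combine with x ≡ 5 (mod 9): gcd(210, 9) = 3; 5 - 20 = -15, which IS divisible by 3, so compatible.
    Write x = 20 + 210·t and substitute into x ≡ 5 (mod 9): 210·t ≡ 5 − 20 = -15 (mod 9).
    Divide the congruence (and modulus) by g = 3: 70·t ≡ -5 (mod 3).
    Reduce coefficients mod 3: 1·t ≡ 1 (mod 3).
    So t ≡ 1 (mod 3).
    Then x = 20 + 210·1 = 230, valid modulo lcm(210, 9) = 630: x ≡ 230 (mod 630).
Verify: 230 mod 14 = 6, 230 mod 15 = 5, 230 mod 9 = 5.

x ≡ 230 (mod 630).


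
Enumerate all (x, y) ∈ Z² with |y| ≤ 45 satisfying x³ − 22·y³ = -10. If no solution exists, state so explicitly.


The equation is x³ - 22y³ = -10. For fixed y, x³ = 22·y³ − 10, so a solution requires the RHS to be a perfect cube.
Strategy: iterate y from -45 to 45, compute RHS = 22·y³ − 10, and check whether it is a (positive or negative) perfect cube.
Check small values of y:
  y = 0: RHS = -10 is not a perfect cube.
  y = 1: RHS = 12 is not a perfect cube.
  y = -1: RHS = -32 is not a perfect cube.
  y = 2: RHS = 166 is not a perfect cube.
  y = -2: RHS = -186 is not a perfect cube.
  y = 3: RHS = 584 is not a perfect cube.
  y = -3: RHS = -604 is not a perfect cube.
Continuing the search up to |y| = 45 finds no solutions either.
No (x, y) in the scanned range satisfies the equation.

No integer solutions with |y| ≤ 45.


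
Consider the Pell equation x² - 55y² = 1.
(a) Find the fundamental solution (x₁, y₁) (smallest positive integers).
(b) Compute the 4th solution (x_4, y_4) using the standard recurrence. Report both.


Step 1: Find the fundamental solution (x₁, y₁) of x² - 55y² = 1.
  Expand √55 as a continued fraction. a₀ = ⌊√55⌋ = 7; iterate m_{k+1} = d_k·a_k − m_k, d_{k+1} = (55 − m_{k+1}²)/d_k, a_{k+1} = ⌊(a₀ + m_{k+1})/d_{k+1}⌋ (starting m₀ = 0, d₀ = 1), with convergents p_k = a_k·p_{k-1} + p_{k-2}, q_k = a_k·q_{k-1} + q_{k-2} (p₋₁ = 1, q₋₁ = 0):
  k = 0: a₀ = 7; p₀/q₀ = 7/1; p₀² − 55·q₀² = 49 − 55 = -6.
  k = 1: m = 7, d = 6, a = ⌊(7 + 7)/6⌋ = 2; p/q = (2·7 + 1)/(2·1 + 0) = 15/2; p² − 55·q² = 225 − 220 = 5.
  k = 2: m = 5, d = 5, a = ⌊(7 + 5)/5⌋ = 2; p/q = (2·15 + 7)/(2·2 + 1) = 37/5; p² − 55·q² = 1369 − 1375 = -6.
  k = 3: m = 5, d = 6, a = ⌊(7 + 5)/6⌋ = 2; p/q = (2·37 + 15)/(2·5 + 2) = 89/12; p² − 55·q² = 7921 − 7920 = 1.
  The first convergent with p² − 55·q² = 1 gives the fundamental solution (x₁, y₁) = (89, 12).
Step 2: Apply the recurrence (x_{n+1}, y_{n+1}) = (x₁x_n + 55y₁y_n, x₁y_n + y₁x_n) repeatedly.
  From (x_1, y_1) = (89, 12): x_2 = 89·89 + 55·12·12 = 15841; y_2 = 89·12 + 12·89 = 2136.
  From (x_2, y_2) = (15841, 2136): x_3 = 89·15841 + 55·12·2136 = 2819609; y_3 = 89·2136 + 12·15841 = 380196.
  From (x_3, y_3) = (2819609, 380196): x_4 = 89·2819609 + 55·12·380196 = 501874561; y_4 = 89·380196 + 12·2819609 = 67672752.
Step 3: Verify x_4² - 55·y_4² = 251878074978942721 - 251878074978942720 = 1 (should be 1). ✓

(x_1, y_1) = (89, 12); (x_4, y_4) = (501874561, 67672752).


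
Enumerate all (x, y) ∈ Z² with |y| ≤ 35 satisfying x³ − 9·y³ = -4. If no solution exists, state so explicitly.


The equation is x³ - 9y³ = -4. For fixed y, x³ = 9·y³ − 4, so a solution requires the RHS to be a perfect cube.
Strategy: iterate y from -35 to 35, compute RHS = 9·y³ − 4, and check whether it is a (positive or negative) perfect cube.
Check small values of y:
  y = 0: RHS = -4 is not a perfect cube.
  y = 1: RHS = 5 is not a perfect cube.
  y = -1: RHS = -13 is not a perfect cube.
  y = 2: RHS = 68 is not a perfect cube.
  y = -2: RHS = -76 is not a perfect cube.
  y = 3: RHS = 239 is not a perfect cube.
  y = -3: RHS = -247 is not a perfect cube.
Continuing the search up to |y| = 35 finds no solutions either.
No (x, y) in the scanned range satisfies the equation.

No integer solutions with |y| ≤ 35.
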